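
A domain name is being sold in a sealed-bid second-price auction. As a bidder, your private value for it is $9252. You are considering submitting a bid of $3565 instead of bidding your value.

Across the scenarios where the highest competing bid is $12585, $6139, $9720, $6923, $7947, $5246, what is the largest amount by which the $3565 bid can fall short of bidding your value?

$12585: same outcome either way → loss $0.
$6139: truthful gives $3113, deviation gives $0 → loss $3113.
$9720: same outcome either way → loss $0.
$6923: truthful gives $2329, deviation gives $0 → loss $2329.
$7947: truthful gives $1305, deviation gives $0 → loss $1305.
$5246: truthful gives $4006, deviation gives $0 → loss $4006.
Maximum loss: $4006.

$4006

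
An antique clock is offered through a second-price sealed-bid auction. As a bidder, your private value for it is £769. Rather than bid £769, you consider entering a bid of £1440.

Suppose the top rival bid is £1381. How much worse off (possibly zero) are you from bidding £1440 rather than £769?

£612

Bidding your value £769: you lose (since £769 < £1381). Payoff £0.
Bidding £1440: you win and pay £1381. Payoff £769 − £1381 = −£612.
The competing bid £1381 lies between your value and your inflated bid, so overbidding wins an item priced above your value.
Loss from deviating = £0 − (−£612) = £612.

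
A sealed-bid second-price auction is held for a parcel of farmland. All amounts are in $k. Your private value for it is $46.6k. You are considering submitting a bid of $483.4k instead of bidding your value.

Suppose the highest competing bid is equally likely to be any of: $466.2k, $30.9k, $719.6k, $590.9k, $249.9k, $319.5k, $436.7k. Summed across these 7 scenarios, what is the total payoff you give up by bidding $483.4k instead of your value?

$1285.9k

The deviation costs you only when the competing bid falls strictly between $46.6k and $483.4k; elsewhere both bids give the same outcome.
$466.2k: truthful payoff $0k, deviation payoff −$419.6k → loss $419.6k.
$30.9k: outcomes coincide → loss $0k.
$719.6k: outcomes coincide → loss $0k.
$590.9k: outcomes coincide → loss $0k.
$249.9k: truthful payoff $0k, deviation payoff −$203.3k → loss $203.3k.
$319.5k: truthful payoff $0k, deviation payoff −$272.9k → loss $272.9k.
$436.7k: truthful payoff $0k, deviation payoff −$390.1k → loss $390.1k.
Total loss = $419.6k + $203.3k + $272.9k + $390.1k = $1285.9k.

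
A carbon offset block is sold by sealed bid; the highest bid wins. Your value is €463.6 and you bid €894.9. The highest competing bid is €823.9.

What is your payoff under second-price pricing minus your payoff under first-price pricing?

You have the highest bid, so you win under either rule.
Second-price: pay €823.9 → payoff −€360.3.
First-price: pay your own bid €894.9 → payoff −€431.3.
Difference = −€360.3 − (−€431.3) = €71.

€71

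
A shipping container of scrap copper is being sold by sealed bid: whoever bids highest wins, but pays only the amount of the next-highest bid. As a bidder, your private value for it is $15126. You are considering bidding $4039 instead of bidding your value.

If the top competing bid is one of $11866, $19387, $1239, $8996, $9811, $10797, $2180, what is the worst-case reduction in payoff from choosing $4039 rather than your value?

$11866: truthful gives $3260, deviation gives $0 → loss $3260.
$19387: same outcome either way → loss $0.
$1239: same outcome either way → loss $0.
$8996: truthful gives $6130, deviation gives $0 → loss $6130.
$9811: truthful gives $5315, deviation gives $0 → loss $5315.
$10797: truthful gives $4329, deviation gives $0 → loss $4329.
$2180: same outcome either way → loss $0.
Maximum loss: $6130.

$6130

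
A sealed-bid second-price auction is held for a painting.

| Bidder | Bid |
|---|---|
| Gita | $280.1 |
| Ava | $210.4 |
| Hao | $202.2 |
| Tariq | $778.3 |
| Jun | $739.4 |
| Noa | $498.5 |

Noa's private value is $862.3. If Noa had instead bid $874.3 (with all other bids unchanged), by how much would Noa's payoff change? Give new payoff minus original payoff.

$84

The highest bid among the other bidders is $778.3; Noa's bid doesn't change that.
Original bid $498.5: Noa is not highest (top rival bid is $778.3); payoff $0.
Alternative bid $874.3: Noa is highest, pays the top rival bid $778.3; payoff $862.3 − $778.3 = $84.
Change in payoff = $84 − ($0) = $84.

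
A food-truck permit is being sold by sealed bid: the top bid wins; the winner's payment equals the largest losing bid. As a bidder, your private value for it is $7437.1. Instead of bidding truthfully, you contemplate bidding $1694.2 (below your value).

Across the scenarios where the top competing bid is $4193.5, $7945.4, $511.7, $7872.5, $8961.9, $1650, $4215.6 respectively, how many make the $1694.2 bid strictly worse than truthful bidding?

2

The deviation hurts exactly when the highest competing bid lies strictly between $1694.2 and $7437.1 — underbidding then forfeits a profitable win.
$4193.5: inside the interval → strictly worse (loss $3243.6).
$7945.4: above both → same outcome either way.
$511.7: below both → same outcome either way.
$7872.5: above both → same outcome either way.
$8961.9: above both → same outcome either way.
$1650: below both → same outcome either way.
$4215.6: inside the interval → strictly worse (loss $3221.5).
Count: 2.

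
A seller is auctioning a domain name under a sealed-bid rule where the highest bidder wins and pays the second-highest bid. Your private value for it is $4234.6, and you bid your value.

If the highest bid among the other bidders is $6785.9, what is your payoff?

Your bid $4234.6 is below the highest competing bid $6785.9, so you lose.
A losing bidder pays nothing and receives nothing: payoff = $0.

$0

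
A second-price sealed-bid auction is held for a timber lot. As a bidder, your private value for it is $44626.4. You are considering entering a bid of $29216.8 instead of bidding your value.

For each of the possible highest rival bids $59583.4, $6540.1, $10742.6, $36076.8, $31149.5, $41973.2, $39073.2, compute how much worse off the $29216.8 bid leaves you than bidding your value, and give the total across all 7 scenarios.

$30232.9

The deviation costs you only when the competing bid falls strictly between $29216.8 and $44626.4; elsewhere both bids give the same outcome.
$59583.4: outcomes coincide → loss $0.
$6540.1: outcomes coincide → loss $0.
$10742.6: outcomes coincide → loss $0.
$36076.8: truthful payoff $8549.6, deviation payoff $0 → loss $8549.6.
$31149.5: truthful payoff $13476.9, deviation payoff $0 → loss $13476.9.
$41973.2: truthful payoff $2653.2, deviation payoff $0 → loss $2653.2.
$39073.2: truthful payoff $5553.2, deviation payoff $0 → loss $5553.2.
Total loss = $8549.6 + $13476.9 + $2653.2 + $5553.2 = $30232.9.
Because the price is fixed by the runner-up's bid, deviating from your value can only change a good outcome into a bad one — never the reverse.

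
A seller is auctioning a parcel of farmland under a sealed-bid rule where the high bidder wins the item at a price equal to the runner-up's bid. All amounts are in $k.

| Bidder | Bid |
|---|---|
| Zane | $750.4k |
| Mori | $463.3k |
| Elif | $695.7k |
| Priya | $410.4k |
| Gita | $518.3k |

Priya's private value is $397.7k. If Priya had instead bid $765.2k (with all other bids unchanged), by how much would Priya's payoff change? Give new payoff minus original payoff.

−$352.7k

The highest bid among the other bidders is $750.4k; Priya's bid doesn't change that.
Original bid $410.4k: Priya is not highest (top rival bid is $750.4k); payoff $0k.
Alternative bid $765.2k: Priya is highest, pays the top rival bid $750.4k; payoff $397.7k − $750.4k = −$352.7k.
Change in payoff = −$352.7k − ($0k) = −$352.7k.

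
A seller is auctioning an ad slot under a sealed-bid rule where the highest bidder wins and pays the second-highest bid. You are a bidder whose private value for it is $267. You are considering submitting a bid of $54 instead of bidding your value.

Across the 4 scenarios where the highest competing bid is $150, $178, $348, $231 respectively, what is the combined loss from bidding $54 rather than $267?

The deviation costs you only when the competing bid falls strictly between $54 and $267; elsewhere both bids give the same outcome.
$150: truthful payoff $117, deviation payoff $0 → loss $117.
$178: truthful payoff $89, deviation payoff $0 → loss $89.
$348: outcomes coincide → loss $0.
$231: truthful payoff $36, deviation payoff $0 → loss $36.
Total loss = $117 + $89 + $36 = $242.
In a second-price auction your bid sets only whether you win, not what you pay, so bidding your true value is weakly dominant.

$242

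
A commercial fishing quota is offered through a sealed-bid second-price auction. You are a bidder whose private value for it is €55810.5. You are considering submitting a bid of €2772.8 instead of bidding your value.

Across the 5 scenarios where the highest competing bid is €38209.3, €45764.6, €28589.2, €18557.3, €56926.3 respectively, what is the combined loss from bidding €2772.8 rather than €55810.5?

The deviation costs you only when the competing bid falls strictly between €2772.8 and €55810.5; elsewhere both bids give the same outcome.
€38209.3: truthful payoff €17601.2, deviation payoff €0 → loss €17601.2.
€45764.6: truthful payoff €10045.9, deviation payoff €0 → loss €10045.9.
€28589.2: truthful payoff €27221.3, deviation payoff €0 → loss €27221.3.
€18557.3: truthful payoff €37253.2, deviation payoff €0 → loss €37253.2.
€56926.3: outcomes coincide → loss €0.
Total loss = €17601.2 + €10045.9 + €27221.3 + €37253.2 = €92121.6.
Truthful bidding weakly dominates here: raising your bid can only win items priced above your value, and lowering it can only forfeit items priced below.

€92121.6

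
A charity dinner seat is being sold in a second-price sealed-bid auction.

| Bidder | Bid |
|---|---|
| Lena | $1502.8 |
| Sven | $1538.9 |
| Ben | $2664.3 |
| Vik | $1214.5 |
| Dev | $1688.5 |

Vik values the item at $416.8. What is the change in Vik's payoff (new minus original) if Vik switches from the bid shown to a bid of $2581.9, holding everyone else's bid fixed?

$0

The highest bid among the other bidders is $2664.3; Vik's bid doesn't change that.
Original bid $1214.5: Vik is not highest (top rival bid is $2664.3); payoff $0.
Alternative bid $2581.9: Vik is not highest (top rival bid is $2664.3); payoff $0.
Change in payoff = $0 − ($0) = $0.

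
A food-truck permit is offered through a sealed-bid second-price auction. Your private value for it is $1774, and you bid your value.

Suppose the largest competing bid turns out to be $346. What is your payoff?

Your bid $1774 exceeds the highest competing bid $346, so you win.
In a second-price auction the winner pays the second-highest bid, $346.
Payoff = value − price = $1774 − $346 = $1428.

$1428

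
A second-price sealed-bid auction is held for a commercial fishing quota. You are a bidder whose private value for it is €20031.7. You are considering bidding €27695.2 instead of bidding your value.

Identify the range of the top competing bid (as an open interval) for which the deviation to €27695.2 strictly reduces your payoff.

(€20031.7, €27695.2)

If the competing bid is below €20031.7, both bids win at the same price — no difference.
If it is above €27695.2, both bids lose — no difference.
If it lies strictly between €20031.7 and €27695.2, bidding your value loses (payoff 0) while bidding €27695.2 wins at a price above your value (payoff negative).
So the deviation strictly hurts on the open interval (€20031.7, €27695.2).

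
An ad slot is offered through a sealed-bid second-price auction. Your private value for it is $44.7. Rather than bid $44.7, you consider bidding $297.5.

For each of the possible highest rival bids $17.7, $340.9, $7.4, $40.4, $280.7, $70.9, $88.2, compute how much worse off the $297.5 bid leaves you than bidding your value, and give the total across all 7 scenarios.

$305.7

The deviation costs you only when the competing bid falls strictly between $44.7 and $297.5; elsewhere both bids give the same outcome.
$17.7: outcomes coincide → loss $0.
$340.9: outcomes coincide → loss $0.
$7.4: outcomes coincide → loss $0.
$40.4: outcomes coincide → loss $0.
$280.7: truthful payoff $0, deviation payoff −$236 → loss $236.
$70.9: truthful payoff $0, deviation payoff −$26.2 → loss $26.2.
$88.2: truthful payoff $0, deviation payoff −$43.5 → loss $43.5.
Total loss = $236 + $26.2 + $43.5 = $305.7.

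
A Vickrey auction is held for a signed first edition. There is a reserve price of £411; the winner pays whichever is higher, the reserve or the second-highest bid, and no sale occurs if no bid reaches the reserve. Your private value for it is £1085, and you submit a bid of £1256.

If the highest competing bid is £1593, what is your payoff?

Your bid £1256 is below the highest competing bid £1593, so you lose. Payoff £0.

£0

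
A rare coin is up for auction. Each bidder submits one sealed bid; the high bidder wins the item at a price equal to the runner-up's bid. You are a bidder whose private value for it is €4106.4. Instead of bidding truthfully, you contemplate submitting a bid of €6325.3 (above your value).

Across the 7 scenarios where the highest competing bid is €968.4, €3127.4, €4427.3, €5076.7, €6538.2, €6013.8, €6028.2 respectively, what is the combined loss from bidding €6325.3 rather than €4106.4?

The deviation costs you only when the competing bid falls strictly between €4106.4 and €6325.3; elsewhere both bids give the same outcome.
€968.4: outcomes coincide → loss €0.
€3127.4: outcomes coincide → loss €0.
€4427.3: truthful payoff €0, deviation payoff −€320.9 → loss €320.9.
€5076.7: truthful payoff €0, deviation payoff −€970.3 → loss €970.3.
€6538.2: outcomes coincide → loss €0.
€6013.8: truthful payoff €0, deviation payoff −€1907.4 → loss €1907.4.
€6028.2: truthful payoff €0, deviation payoff −€1921.8 → loss €1921.8.
Total loss = €320.9 + €970.3 + €1907.4 + €1921.8 = €5120.4.
Because the price is fixed by the runner-up's bid, deviating from your value can only change a good outcome into a bad one — never the reverse.

€5120.4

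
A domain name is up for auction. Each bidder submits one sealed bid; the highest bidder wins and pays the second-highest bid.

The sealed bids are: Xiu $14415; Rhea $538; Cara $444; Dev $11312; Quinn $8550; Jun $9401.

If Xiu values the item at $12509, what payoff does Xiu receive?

$1197

Highest bid: Xiu at $14415, so Xiu wins.
Second-highest bid: Dev at $11312 — that is the price the winner pays.
Xiu's payoff = value − price = $12509 − $11312 = $1197.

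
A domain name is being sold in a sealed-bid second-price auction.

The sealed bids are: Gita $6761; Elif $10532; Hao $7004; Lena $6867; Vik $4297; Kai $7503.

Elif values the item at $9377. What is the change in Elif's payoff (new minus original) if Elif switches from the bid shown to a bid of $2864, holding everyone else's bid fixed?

−$1874

The highest bid among the other bidders is $7503; Elif's bid doesn't change that.
Original bid $10532: Elif is highest, pays the top rival bid $7503; payoff $9377 − $7503 = $1874.
Alternative bid $2864: Elif is not highest (top rival bid is $7503); payoff $0.
Change in payoff = $0 − ($1874) = −$1874.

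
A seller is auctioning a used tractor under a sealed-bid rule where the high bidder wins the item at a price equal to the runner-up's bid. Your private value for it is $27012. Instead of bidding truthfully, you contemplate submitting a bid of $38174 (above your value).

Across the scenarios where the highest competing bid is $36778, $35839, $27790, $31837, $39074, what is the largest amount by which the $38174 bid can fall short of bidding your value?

$9766

$36778: truthful gives $0, deviation gives −$9766 → loss $9766.
$35839: truthful gives $0, deviation gives −$8827 → loss $8827.
$27790: truthful gives $0, deviation gives −$778 → loss $778.
$31837: truthful gives $0, deviation gives −$4825 → loss $4825.
$39074: same outcome either way → loss $0.
Maximum loss: $9766.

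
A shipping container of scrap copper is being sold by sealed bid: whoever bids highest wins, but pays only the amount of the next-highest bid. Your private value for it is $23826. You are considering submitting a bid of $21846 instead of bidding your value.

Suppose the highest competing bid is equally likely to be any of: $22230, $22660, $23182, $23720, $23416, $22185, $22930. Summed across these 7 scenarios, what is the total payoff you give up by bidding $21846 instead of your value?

The deviation costs you only when the competing bid falls strictly between $21846 and $23826; elsewhere both bids give the same outcome.
$22230: truthful payoff $1596, deviation payoff $0 → loss $1596.
$22660: truthful payoff $1166, deviation payoff $0 → loss $1166.
$23182: truthful payoff $644, deviation payoff $0 → loss $644.
$23720: truthful payoff $106, deviation payoff $0 → loss $106.
$23416: truthful payoff $410, deviation payoff $0 → loss $410.
$22185: truthful payoff $1641, deviation payoff $0 → loss $1641.
$22930: truthful payoff $896, deviation payoff $0 → loss $896.
Total loss = $1596 + $1166 + $644 + $106 + $410 + $1641 + $896 = $6459.

$6459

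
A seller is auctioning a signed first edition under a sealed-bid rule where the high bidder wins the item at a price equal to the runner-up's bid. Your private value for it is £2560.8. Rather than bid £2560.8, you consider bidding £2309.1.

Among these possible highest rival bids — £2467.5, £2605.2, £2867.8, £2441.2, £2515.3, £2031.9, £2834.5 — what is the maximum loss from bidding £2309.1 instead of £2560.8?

£2467.5: truthful gives £93.3, deviation gives £0 → loss £93.3.
£2605.2: same outcome either way → loss £0.
£2867.8: same outcome either way → loss £0.
£2441.2: truthful gives £119.6, deviation gives £0 → loss £119.6.
£2515.3: truthful gives £45.5, deviation gives £0 → loss £45.5.
£2031.9: same outcome either way → loss £0.
£2834.5: same outcome either way → loss £0.
Maximum loss: £119.6.

£119.6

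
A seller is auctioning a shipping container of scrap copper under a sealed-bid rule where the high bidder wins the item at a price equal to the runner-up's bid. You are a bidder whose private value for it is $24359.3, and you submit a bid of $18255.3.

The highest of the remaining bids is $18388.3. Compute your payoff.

Your bid $18255.3 is below the highest competing bid $18388.3, so you lose.
A losing bidder pays nothing and receives nothing: payoff = $0.

$0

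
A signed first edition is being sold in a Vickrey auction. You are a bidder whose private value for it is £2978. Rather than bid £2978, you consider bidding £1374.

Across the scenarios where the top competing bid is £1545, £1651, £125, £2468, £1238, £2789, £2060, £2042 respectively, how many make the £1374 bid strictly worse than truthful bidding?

The deviation hurts exactly when the highest competing bid lies strictly between £1374 and £2978 — underbidding then forfeits a profitable win.
£1545: inside the interval → strictly worse (loss £1433).
£1651: inside the interval → strictly worse (loss £1327).
£125: below both → same outcome either way.
£2468: inside the interval → strictly worse (loss £510).
£1238: below both → same outcome either way.
£2789: inside the interval → strictly worse (loss £189).
£2060: inside the interval → strictly worse (loss £918).
£2042: inside the interval → strictly worse (loss £936).
Count: 6.

6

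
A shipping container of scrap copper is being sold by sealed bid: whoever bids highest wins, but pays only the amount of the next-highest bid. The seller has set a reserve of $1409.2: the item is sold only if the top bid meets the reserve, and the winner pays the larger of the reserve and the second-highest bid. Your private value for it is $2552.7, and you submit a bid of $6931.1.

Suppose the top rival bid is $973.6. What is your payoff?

$1143.5

Your bid $6931.1 is the highest and exceeds the reserve.
Price = max(second-highest bid, reserve) = max($973.6, $1409.2) = $1409.2.
Payoff = $2552.7 − $1409.2 = $1143.5.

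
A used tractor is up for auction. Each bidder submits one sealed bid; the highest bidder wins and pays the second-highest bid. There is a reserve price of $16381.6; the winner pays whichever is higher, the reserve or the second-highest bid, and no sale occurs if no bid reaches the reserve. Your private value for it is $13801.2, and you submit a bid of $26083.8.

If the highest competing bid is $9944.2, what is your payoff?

−$2580.4

Your bid $26083.8 is the highest and exceeds the reserve.
Price = max(second-highest bid, reserve) = max($9944.2, $16381.6) = $16381.6.
Payoff = $13801.2 − $16381.6 = −$2580.4.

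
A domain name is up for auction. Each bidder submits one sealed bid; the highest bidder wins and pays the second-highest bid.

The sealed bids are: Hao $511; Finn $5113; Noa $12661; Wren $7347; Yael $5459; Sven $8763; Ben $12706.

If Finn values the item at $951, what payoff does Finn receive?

$0

Highest bid: Ben at $12706, so Ben wins.
Second-highest bid: Noa at $12661 — that is the price the winner pays.
Finn did not win, so Finn pays nothing and receives nothing: payoff $0.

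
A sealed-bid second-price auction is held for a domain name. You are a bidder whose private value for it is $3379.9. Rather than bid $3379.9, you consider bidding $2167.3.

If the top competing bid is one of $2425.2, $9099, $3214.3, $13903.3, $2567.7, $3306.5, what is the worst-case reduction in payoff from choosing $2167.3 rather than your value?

$954.7

$2425.2: truthful gives $954.7, deviation gives $0 → loss $954.7.
$9099: same outcome either way → loss $0.
$3214.3: truthful gives $165.6, deviation gives $0 → loss $165.6.
$13903.3: same outcome either way → loss $0.
$2567.7: truthful gives $812.2, deviation gives $0 → loss $812.2.
$3306.5: truthful gives $73.4, deviation gives $0 → loss $73.4.
Maximum loss: $954.7.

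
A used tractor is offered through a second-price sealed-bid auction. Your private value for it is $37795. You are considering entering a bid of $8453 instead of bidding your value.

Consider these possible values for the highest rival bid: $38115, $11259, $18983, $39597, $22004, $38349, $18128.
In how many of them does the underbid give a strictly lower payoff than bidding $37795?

4

The deviation hurts exactly when the highest competing bid lies strictly between $8453 and $37795 — underbidding then forfeits a profitable win.
$38115: above both → same outcome either way.
$11259: inside the interval → strictly worse (loss $26536).
$18983: inside the interval → strictly worse (loss $18812).
$39597: above both → same outcome either way.
$22004: inside the interval → strictly worse (loss $15791).
$38349: above both → same outcome either way.
$18128: inside the interval → strictly worse (loss $19667).
Count: 4.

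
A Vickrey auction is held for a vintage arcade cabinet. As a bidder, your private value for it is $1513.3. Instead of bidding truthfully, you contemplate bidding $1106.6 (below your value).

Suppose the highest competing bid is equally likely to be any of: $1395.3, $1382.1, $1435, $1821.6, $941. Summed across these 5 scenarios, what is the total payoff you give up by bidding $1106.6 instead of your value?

The deviation costs you only when the competing bid falls strictly between $1106.6 and $1513.3; elsewhere both bids give the same outcome.
$1395.3: truthful payoff $118, deviation payoff $0 → loss $118.
$1382.1: truthful payoff $131.2, deviation payoff $0 → loss $131.2.
$1435: truthful payoff $78.3, deviation payoff $0 → loss $78.3.
$1821.6: outcomes coincide → loss $0.
$941: outcomes coincide → loss $0.
Total loss = $118 + $131.2 + $78.3 = $327.5.
Truthful bidding weakly dominates here: raising your bid can only win items priced above your value, and lowering it can only forfeit items priced below.

$327.5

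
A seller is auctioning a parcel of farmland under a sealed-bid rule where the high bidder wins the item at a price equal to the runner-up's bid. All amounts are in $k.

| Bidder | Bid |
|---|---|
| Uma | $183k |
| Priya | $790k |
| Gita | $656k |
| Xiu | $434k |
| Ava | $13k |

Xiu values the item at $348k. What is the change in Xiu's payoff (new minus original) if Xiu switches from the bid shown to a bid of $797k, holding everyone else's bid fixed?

The highest bid among the other bidders is $790k; Xiu's bid doesn't change that.
Original bid $434k: Xiu is not highest (top rival bid is $790k); payoff $0k.
Alternative bid $797k: Xiu is highest, pays the top rival bid $790k; payoff $348k − $790k = −$442k.
Change in payoff = −$442k − ($0k) = −$442k.

−$442k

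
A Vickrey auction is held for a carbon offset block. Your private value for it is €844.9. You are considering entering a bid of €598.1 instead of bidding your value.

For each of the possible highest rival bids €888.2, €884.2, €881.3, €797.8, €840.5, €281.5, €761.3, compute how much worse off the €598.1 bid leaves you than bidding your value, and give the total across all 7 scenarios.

The deviation costs you only when the competing bid falls strictly between €598.1 and €844.9; elsewhere both bids give the same outcome.
€888.2: outcomes coincide → loss €0.
€884.2: outcomes coincide → loss €0.
€881.3: outcomes coincide → loss €0.
€797.8: truthful payoff €47.1, deviation payoff €0 → loss €47.1.
€840.5: truthful payoff €4.4, deviation payoff €0 → loss €4.4.
€281.5: outcomes coincide → loss €0.
€761.3: truthful payoff €83.6, deviation payoff €0 → loss €83.6.
Total loss = €47.1 + €4.4 + €83.6 = €135.1.

€135.1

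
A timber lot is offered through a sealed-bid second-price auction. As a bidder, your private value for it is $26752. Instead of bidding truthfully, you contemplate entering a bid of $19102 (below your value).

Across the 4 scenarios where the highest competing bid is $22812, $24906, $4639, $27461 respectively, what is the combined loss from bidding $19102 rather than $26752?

The deviation costs you only when the competing bid falls strictly between $19102 and $26752; elsewhere both bids give the same outcome.
$22812: truthful payoff $3940, deviation payoff $0 → loss $3940.
$24906: truthful payoff $1846, deviation payoff $0 → loss $1846.
$4639: outcomes coincide → loss $0.
$27461: outcomes coincide → loss $0.
Total loss = $3940 + $1846 = $5786.

$5786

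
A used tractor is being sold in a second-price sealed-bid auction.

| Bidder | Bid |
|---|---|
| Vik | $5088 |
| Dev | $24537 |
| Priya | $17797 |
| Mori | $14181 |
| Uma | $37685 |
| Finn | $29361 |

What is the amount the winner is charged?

Highest bid: Uma at $37685, so Uma wins.
Second-highest bid: Finn at $29361 — that is the price the winner pays.

$29361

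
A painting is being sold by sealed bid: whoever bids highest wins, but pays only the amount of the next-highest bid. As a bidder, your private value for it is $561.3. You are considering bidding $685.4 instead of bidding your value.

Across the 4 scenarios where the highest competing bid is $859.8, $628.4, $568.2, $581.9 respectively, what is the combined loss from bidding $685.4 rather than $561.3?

$94.6

The deviation costs you only when the competing bid falls strictly between $561.3 and $685.4; elsewhere both bids give the same outcome.
$859.8: outcomes coincide → loss $0.
$628.4: truthful payoff $0, deviation payoff −$67.1 → loss $67.1.
$568.2: truthful payoff $0, deviation payoff −$6.9 → loss $6.9.
$581.9: truthful payoff $0, deviation payoff −$20.6 → loss $20.6.
Total loss = $67.1 + $6.9 + $20.6 = $94.6.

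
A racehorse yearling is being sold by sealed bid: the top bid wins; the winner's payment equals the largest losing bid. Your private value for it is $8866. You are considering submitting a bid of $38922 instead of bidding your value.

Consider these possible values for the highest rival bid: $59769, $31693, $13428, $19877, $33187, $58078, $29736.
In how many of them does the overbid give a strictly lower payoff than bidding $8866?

5

The deviation hurts exactly when the highest competing bid lies strictly between $8866 and $38922 — overbidding then wins at a price above your value.
$59769: above both → same outcome either way.
$31693: inside the interval → strictly worse (loss $22827).
$13428: inside the interval → strictly worse (loss $4562).
$19877: inside the interval → strictly worse (loss $11011).
$33187: inside the interval → strictly worse (loss $24321).
$58078: above both → same outcome either way.
$29736: inside the interval → strictly worse (loss $20870).
Count: 5.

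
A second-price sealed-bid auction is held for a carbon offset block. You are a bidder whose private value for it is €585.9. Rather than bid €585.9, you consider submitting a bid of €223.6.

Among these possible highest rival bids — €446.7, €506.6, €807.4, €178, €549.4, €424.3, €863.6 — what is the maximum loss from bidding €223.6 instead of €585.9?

€161.6

€446.7: truthful gives €139.2, deviation gives €0 → loss €139.2.
€506.6: truthful gives €79.3, deviation gives €0 → loss €79.3.
€807.4: same outcome either way → loss €0.
€178: same outcome either way → loss €0.
€549.4: truthful gives €36.5, deviation gives €0 → loss €36.5.
€424.3: truthful gives €161.6, deviation gives €0 → loss €161.6.
€863.6: same outcome either way → loss €0.
Maximum loss: €161.6.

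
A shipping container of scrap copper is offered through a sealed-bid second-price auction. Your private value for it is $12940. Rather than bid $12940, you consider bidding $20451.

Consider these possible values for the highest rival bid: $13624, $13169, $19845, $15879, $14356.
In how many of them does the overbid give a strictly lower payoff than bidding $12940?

The deviation hurts exactly when the highest competing bid lies strictly between $12940 and $20451 — overbidding then wins at a price above your value.
$13624: inside the interval → strictly worse (loss $684).
$13169: inside the interval → strictly worse (loss $229).
$19845: inside the interval → strictly worse (loss $6905).
$15879: inside the interval → strictly worse (loss $2939).
$14356: inside the interval → strictly worse (loss $1416).
Count: 5.

5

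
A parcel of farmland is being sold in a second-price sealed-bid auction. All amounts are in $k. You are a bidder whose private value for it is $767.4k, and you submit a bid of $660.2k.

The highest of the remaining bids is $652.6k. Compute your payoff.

$114.8k

Your bid $660.2k exceeds the highest competing bid $652.6k, so you win.
In a second-price auction the winner pays the second-highest bid, $652.6k.
Payoff = value − price = $767.4k − $652.6k = $114.8k.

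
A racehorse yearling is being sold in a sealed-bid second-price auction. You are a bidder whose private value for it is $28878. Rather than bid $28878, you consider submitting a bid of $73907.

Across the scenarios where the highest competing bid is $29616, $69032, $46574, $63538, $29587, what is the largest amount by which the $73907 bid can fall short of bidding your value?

$40154

$29616: truthful gives $0, deviation gives −$738 → loss $738.
$69032: truthful gives $0, deviation gives −$40154 → loss $40154.
$46574: truthful gives $0, deviation gives −$17696 → loss $17696.
$63538: truthful gives $0, deviation gives −$34660 → loss $34660.
$29587: truthful gives $0, deviation gives −$709 → loss $709.
Maximum loss: $40154.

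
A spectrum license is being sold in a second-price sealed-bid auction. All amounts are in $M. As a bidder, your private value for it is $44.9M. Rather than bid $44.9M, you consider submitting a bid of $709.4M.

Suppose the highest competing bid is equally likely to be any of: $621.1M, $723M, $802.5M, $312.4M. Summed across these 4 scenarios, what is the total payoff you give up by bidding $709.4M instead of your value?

The deviation costs you only when the competing bid falls strictly between $44.9M and $709.4M; elsewhere both bids give the same outcome.
$621.1M: truthful payoff $0M, deviation payoff −$576.2M → loss $576.2M.
$723M: outcomes coincide → loss $0M.
$802.5M: outcomes coincide → loss $0M.
$312.4M: truthful payoff $0M, deviation payoff −$267.5M → loss $267.5M.
Total loss = $576.2M + $267.5M = $843.7M.

$843.7M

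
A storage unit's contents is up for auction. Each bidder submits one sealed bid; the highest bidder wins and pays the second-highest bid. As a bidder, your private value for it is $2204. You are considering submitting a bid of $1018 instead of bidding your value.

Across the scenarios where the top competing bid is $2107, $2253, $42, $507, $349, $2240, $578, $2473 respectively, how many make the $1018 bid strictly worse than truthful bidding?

The deviation hurts exactly when the highest competing bid lies strictly between $1018 and $2204 — underbidding then forfeits a profitable win.
$2107: inside the interval → strictly worse (loss $97).
$2253: above both → same outcome either way.
$42: below both → same outcome either way.
$507: below both → same outcome either way.
$349: below both → same outcome either way.
$2240: above both → same outcome either way.
$578: below both → same outcome either way.
$2473: above both → same outcome either way.
Count: 1.

1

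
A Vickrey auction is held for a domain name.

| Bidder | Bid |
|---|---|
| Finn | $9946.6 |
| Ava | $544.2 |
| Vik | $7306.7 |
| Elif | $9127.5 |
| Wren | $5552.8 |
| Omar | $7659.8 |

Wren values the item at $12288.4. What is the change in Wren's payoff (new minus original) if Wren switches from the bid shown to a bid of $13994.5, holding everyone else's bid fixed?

The highest bid among the other bidders is $9946.6; Wren's bid doesn't change that.
Original bid $5552.8: Wren is not highest (top rival bid is $9946.6); payoff $0.
Alternative bid $13994.5: Wren is highest, pays the top rival bid $9946.6; payoff $12288.4 − $9946.6 = $2341.8.
Change in payoff = $2341.8 − ($0) = $2341.8.

$2341.8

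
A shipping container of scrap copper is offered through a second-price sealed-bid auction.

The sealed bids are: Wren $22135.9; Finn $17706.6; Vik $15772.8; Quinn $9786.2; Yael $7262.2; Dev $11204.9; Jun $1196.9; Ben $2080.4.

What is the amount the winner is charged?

Highest bid: Wren at $22135.9, so Wren wins.
Second-highest bid: Finn at $17706.6 — that is the price the winner pays.

$17706.6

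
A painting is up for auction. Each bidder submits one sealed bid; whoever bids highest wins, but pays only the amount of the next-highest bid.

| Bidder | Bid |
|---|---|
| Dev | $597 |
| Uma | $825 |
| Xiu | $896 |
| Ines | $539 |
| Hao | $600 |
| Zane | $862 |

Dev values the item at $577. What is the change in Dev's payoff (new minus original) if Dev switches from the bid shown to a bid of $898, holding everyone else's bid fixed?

−$319

The highest bid among the other bidders is $896; Dev's bid doesn't change that.
Original bid $597: Dev is not highest (top rival bid is $896); payoff $0.
Alternative bid $898: Dev is highest, pays the top rival bid $896; payoff $577 − $896 = −$319.
Change in payoff = −$319 − ($0) = −$319.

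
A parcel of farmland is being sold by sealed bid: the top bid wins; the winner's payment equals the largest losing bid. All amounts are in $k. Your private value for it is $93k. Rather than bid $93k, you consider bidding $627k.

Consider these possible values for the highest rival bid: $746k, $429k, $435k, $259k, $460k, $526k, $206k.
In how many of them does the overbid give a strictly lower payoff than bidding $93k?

The deviation hurts exactly when the highest competing bid lies strictly between $93k and $627k — overbidding then wins at a price above your value.
$746k: above both → same outcome either way.
$429k: inside the interval → strictly worse (loss $336k).
$435k: inside the interval → strictly worse (loss $342k).
$259k: inside the interval → strictly worse (loss $166k).
$460k: inside the interval → strictly worse (loss $367k).
$526k: inside the interval → strictly worse (loss $433k).
$206k: inside the interval → strictly worse (loss $113k).
Count: 6.

6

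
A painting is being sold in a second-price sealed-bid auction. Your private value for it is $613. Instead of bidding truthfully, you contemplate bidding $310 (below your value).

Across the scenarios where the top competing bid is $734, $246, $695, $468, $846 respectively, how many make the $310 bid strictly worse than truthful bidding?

1

The deviation hurts exactly when the highest competing bid lies strictly between $310 and $613 — underbidding then forfeits a profitable win.
$734: above both → same outcome either way.
$246: below both → same outcome either way.
$695: above both → same outcome either way.
$468: inside the interval → strictly worse (loss $145).
$846: above both → same outcome either way.
Count: 1.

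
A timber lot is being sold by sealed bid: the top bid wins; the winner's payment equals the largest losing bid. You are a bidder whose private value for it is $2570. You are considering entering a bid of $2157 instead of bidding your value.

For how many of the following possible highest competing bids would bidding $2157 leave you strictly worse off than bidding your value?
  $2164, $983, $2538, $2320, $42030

3

The deviation hurts exactly when the highest competing bid lies strictly between $2157 and $2570 — underbidding then forfeits a profitable win.
$2164: inside the interval → strictly worse (loss $406).
$983: below both → same outcome either way.
$2538: inside the interval → strictly worse (loss $32).
$2320: inside the interval → strictly worse (loss $250).
$42030: above both → same outcome either way.
Count: 3.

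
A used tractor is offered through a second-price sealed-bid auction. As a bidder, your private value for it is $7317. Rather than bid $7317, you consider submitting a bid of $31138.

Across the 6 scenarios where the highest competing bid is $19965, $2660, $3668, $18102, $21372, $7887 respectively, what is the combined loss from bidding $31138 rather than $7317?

The deviation costs you only when the competing bid falls strictly between $7317 and $31138; elsewhere both bids give the same outcome.
$19965: truthful payoff $0, deviation payoff −$12648 → loss $12648.
$2660: outcomes coincide → loss $0.
$3668: outcomes coincide → loss $0.
$18102: truthful payoff $0, deviation payoff −$10785 → loss $10785.
$21372: truthful payoff $0, deviation payoff −$14055 → loss $14055.
$7887: truthful payoff $0, deviation payoff −$570 → loss $570.
Total loss = $12648 + $10785 + $14055 + $570 = $38058.

$38058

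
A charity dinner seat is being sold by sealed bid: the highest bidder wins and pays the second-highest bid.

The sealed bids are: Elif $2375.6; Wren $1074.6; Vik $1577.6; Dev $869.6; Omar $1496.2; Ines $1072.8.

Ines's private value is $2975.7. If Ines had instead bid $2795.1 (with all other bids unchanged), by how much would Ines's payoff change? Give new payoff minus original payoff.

The highest bid among the other bidders is $2375.6; Ines's bid doesn't change that.
Original bid $1072.8: Ines is not highest (top rival bid is $2375.6); payoff $0.
Alternative bid $2795.1: Ines is highest, pays the top rival bid $2375.6; payoff $2975.7 − $2375.6 = $600.1.
Change in payoff = $600.1 − ($0) = $600.1.

$600.1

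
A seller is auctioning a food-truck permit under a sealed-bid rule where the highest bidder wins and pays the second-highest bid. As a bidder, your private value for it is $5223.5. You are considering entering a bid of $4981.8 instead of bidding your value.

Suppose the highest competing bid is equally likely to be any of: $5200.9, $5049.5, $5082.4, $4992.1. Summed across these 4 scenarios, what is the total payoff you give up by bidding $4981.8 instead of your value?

The deviation costs you only when the competing bid falls strictly between $4981.8 and $5223.5; elsewhere both bids give the same outcome.
$5200.9: truthful payoff $22.6, deviation payoff $0 → loss $22.6.
$5049.5: truthful payoff $174, deviation payoff $0 → loss $174.
$5082.4: truthful payoff $141.1, deviation payoff $0 → loss $141.1.
$4992.1: truthful payoff $231.4, deviation payoff $0 → loss $231.4.
Total loss = $22.6 + $174 + $141.1 + $231.4 = $569.1.
Truthful bidding weakly dominates here: raising your bid can only win items priced above your value, and lowering it can only forfeit items priced below.

$569.1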